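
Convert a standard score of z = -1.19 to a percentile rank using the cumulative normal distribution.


CDF(z) = 0.5 * (1 + erf(z/sqrt(2)))
erf(-0.8415) = -0.766
CDF = 0.117
Percentile rank = 0.117 * 100 = 11.7

11.7


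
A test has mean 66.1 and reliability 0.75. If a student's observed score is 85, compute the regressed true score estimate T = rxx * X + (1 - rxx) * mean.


T_est = rxx * X + (1 - rxx) * mean
T_est = 0.75 * 85 + 0.25 * 66.1
T_est = 63.75 + 16.525
T_est = 80.275

80.275


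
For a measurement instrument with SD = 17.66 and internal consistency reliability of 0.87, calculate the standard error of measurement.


SEM = SD * sqrt(1 - rxx)
SEM = 17.66 * sqrt(1 - 0.87)
SEM = 17.66 * sqrt(0.13) = 17.66 * 0.360555
SEM = 6.3674

6.3674


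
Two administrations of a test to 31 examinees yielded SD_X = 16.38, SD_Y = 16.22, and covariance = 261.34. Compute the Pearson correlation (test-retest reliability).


r = cov(X,Y) / (SD_X * SD_Y)
r = 261.34 / (16.38 * 16.22)
r = 261.34 / 265.6836
r = 0.9837

0.9837


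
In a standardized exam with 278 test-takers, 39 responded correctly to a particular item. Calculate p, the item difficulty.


Item difficulty p = number correct / total examinees
p = 39 / 278
p = 0.1403

0.1403


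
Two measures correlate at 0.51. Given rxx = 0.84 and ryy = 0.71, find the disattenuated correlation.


r_corrected = rxy / sqrt(rxx * ryy)
= 0.51 / sqrt(0.84 * 0.71)
= 0.51 / sqrt(0.5964)
= 0.51 / 0.772269
r_corrected = 0.6604

0.6604


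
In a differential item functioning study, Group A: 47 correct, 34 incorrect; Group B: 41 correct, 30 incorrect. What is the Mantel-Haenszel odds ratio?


Odds_A = 47/34 = 1.3824
Odds_B = 41/30 = 1.3667
OR = Odds_A / Odds_B = 1.3824 / 1.3667
Exactly, OR = (47 * 30) / (34 * 41) = 1410 / 1394
OR = 1.0115

1.0115


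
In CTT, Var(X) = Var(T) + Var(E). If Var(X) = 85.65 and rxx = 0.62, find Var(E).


var_true = rxx * var_obs = 0.62 * 85.65 = 53.103
var_error = var_obs - var_true
var_error = 85.65 - 53.103
var_error = 32.547

32.547


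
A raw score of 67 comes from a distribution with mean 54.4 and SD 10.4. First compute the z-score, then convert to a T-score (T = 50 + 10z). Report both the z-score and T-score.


z = (X - mean) / SD = (67 - 54.4) / 10.4
z = 12.6 / 10.4
z = 1.2115
T-score = T = 50 + 10z
Carry z at full precision (z = 12.6 / 10.4) into the conversion:
T-score = 50 + 10 * (12.6 / 10.4) = 50 + 126 / 10.4
T-score = 50 + 12.1154
T-score = 62.1154

62.1154


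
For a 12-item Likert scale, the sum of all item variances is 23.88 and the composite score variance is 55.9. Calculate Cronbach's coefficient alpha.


alpha = (k/(k-1)) * (1 - sum(si^2)/s_total^2)
= (12/11) * (1 - 23.88/55.9)
alpha = 0.6249

0.6249


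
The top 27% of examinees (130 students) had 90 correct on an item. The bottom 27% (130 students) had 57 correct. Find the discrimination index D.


p_upper = 90/130 = 0.6923
p_lower = 57/130 = 0.4385
D = 0.6923 - 0.4385 = 0.2538

0.2538


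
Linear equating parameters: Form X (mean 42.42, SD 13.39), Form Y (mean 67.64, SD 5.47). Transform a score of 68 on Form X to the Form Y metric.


slope = SD_Y / SD_X = 5.47 / 13.39 ~ 0.4085
intercept = mean_Y - slope * mean_X = 67.64 - (5.47 / 13.39) * 42.42 ~ 50.3108
Y = slope * X + intercept. To avoid rounding drift from the rounded slope/intercept, evaluate the equivalent form Y = mean_Y + SD_Y * (X - mean_X) / SD_X at full precision:
Y = 67.64 + 5.47 * (68 - 42.42) / 13.39
Y = 67.64 + 5.47 * 25.58 / 13.39
Y = 67.64 + 139.9226 / 13.39
Y = 67.64 + 10.4498
Y = 78.0898

78.0898


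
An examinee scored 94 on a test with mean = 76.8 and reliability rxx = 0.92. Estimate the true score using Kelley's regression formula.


T_est = rxx * X + (1 - rxx) * mean
T_est = 0.92 * 94 + 0.08 * 76.8
T_est = 86.48 + 6.144
T_est = 92.624

92.624


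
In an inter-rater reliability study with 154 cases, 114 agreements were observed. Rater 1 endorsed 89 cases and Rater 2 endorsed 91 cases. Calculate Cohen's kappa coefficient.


P_o = 114/154 = 0.74026
P_e = (89*91 + 65*63) / 23716 = 0.514168
kappa = (P_o - P_e) / (1 - P_e)
kappa = (0.74026 - 0.514168) / (1 - 0.514168)
kappa = 0.4654

0.4654


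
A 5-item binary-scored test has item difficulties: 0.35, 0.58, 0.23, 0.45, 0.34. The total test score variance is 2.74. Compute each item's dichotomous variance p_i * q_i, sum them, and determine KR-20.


For each item, compute p_i * q_i:
  Item 1: 0.35 * 0.65 = 0.2275
  Item 2: 0.58 * 0.42 = 0.2436
  Item 3: 0.23 * 0.77 = 0.1771
  Item 4: 0.45 * 0.55 = 0.2475
  Item 5: 0.34 * 0.66 = 0.2244
Sum(p_i * q_i) = 0.2275 + 0.2436 + 0.1771 + 0.2475 + 0.2244 = 1.1201
KR-20 = (k/(k-1)) * (1 - Sum(p_i*q_i) / Var_total)
= (5/4) * (1 - 1.1201/2.74)
= 1.25 * 0.5912
KR-20 = 0.739

0.739


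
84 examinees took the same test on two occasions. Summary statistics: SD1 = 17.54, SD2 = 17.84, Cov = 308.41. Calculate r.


r = cov(X,Y) / (SD_X * SD_Y)
r = 308.41 / (17.54 * 17.84)
r = 308.41 / 312.9136
r = 0.9856

0.9856


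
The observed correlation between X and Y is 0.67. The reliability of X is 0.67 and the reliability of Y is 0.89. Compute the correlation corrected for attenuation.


r_corrected = rxy / sqrt(rxx * ryy)
= 0.67 / sqrt(0.67 * 0.89)
= 0.67 / sqrt(0.5963)
= 0.67 / 0.772205
r_corrected = 0.8676

0.8676


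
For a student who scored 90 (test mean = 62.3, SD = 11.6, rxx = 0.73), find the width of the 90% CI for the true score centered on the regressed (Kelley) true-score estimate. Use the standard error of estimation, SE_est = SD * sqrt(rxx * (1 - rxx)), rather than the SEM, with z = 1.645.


True score estimate = 0.73*90 + 0.27*62.3 = 82.521
SE_est = SD * sqrt(rxx * (1 - rxx)) = 11.6 * sqrt(0.73 * 0.27) = 11.6 * sqrt(0.1971) = 5.14993
CI = T_est +/- z * SE_est, so width = 2 * z * SE_est = 2 * 1.645 * 5.14993
Width = 16.9433

16.9433


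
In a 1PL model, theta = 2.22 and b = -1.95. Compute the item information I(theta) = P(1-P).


P = 1/(1+exp(-(2.22--1.95))) = 0.9848
I = P*(1-P) = 0.9848 * 0.0152
I = 0.015

0.015


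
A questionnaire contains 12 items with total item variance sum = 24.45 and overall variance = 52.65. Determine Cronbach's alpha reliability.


alpha = (k/(k-1)) * (1 - sum(si^2)/s_total^2)
= (12/11) * (1 - 24.45/52.65)
alpha = 0.5843

0.5843


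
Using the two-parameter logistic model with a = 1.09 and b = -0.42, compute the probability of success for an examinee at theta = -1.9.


a*(theta - b) = 1.09 * (-1.9 - -0.42) = -1.6132
exp(--1.6132) = 5.0188
P = 1 / (1 + 5.0188)
P = 0.1661

0.1661


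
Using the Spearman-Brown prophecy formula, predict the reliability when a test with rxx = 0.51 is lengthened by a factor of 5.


r_new = (n * rxx) / (1 + (n-1) * rxx)
r_new = (5 * 0.51) / (1 + 4 * 0.51)
r_new = 2.55 / 3.04
r_new = 0.8388

0.8388


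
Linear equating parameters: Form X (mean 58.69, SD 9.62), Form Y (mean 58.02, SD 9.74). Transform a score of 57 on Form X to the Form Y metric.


slope = SD_Y / SD_X = 9.74 / 9.62 ~ 1.0125
intercept = mean_Y - slope * mean_X = 58.02 - (9.74 / 9.62) * 58.69 ~ -1.4021
Y = slope * X + intercept. To avoid rounding drift from the rounded slope/intercept, evaluate the equivalent form Y = mean_Y + SD_Y * (X - mean_X) / SD_X at full precision:
Y = 58.02 + 9.74 * (57 - 58.69) / 9.62
Y = 58.02 - 9.74 * 1.69 / 9.62
Y = 58.02 - 16.4606 / 9.62
Y = 58.02 - 1.7111
Y = 56.3089

56.3089


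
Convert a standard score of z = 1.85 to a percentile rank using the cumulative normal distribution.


CDF(z) = 0.5 * (1 + erf(z/sqrt(2)))
erf(1.3081) = 0.9357
CDF = 0.9678
Percentile rank = 0.9678 * 100 = 96.78

96.78


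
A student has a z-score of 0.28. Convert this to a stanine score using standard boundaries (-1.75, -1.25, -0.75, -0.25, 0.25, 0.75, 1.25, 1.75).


Stanine boundaries: [-1.75, -1.25, -0.75, -0.25, 0.25, 0.75, 1.25, 1.75]
z = 0.28
Check each boundary:
  z >= -1.75 -> could be stanine 2
  z >= -1.25 -> could be stanine 3
  z >= -0.75 -> could be stanine 4
  z >= -0.25 -> could be stanine 5
  z >= 0.25 -> could be stanine 6
  z < 0.75
  z < 1.25
  z < 1.75
Highest qualifying boundary gives stanine = 6

6


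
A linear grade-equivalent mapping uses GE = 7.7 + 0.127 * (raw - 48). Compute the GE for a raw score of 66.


raw - median = 66 - 48 = 18
slope * diff = 0.127 * 18 = 2.286
GE = 7.7 + 2.286
GE = 9.986

9.986


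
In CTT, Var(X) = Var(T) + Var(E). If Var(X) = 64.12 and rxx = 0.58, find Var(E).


var_true = rxx * var_obs = 0.58 * 64.12 = 37.1896
var_error = var_obs - var_true
var_error = 64.12 - 37.1896
var_error = 26.9304

26.9304


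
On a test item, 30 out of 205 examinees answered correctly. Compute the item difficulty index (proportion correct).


Item difficulty p = number correct / total examinees
p = 30 / 205
p = 0.1463

0.1463


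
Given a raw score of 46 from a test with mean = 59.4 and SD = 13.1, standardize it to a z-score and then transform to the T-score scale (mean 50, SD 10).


z = (X - mean) / SD = (46 - 59.4) / 13.1
z = -13.4 / 13.1
z = -1.0229
T-score = T = 50 + 10z
Carry z at full precision (z = -13.4 / 13.1) into the conversion:
T-score = 50 + 10 * (-13.4 / 13.1) = 50 + -134 / 13.1
T-score = 50 + -10.229
T-score = 39.771

39.771


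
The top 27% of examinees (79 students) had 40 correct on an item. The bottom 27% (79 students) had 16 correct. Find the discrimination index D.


p_upper = 40/79 = 0.5063
p_lower = 16/79 = 0.2025
D = 0.5063 - 0.2025 = 0.3038

0.3038


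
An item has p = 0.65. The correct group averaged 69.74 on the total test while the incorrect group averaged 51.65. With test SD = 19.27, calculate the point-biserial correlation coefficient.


q = 1 - p = 0.35
rpb = ((M1 - M0) / SD) * sqrt(p * q)
rpb = ((69.74 - 51.65) / 19.27) * sqrt(0.65 * 0.35)
rpb = 0.4478

0.4478


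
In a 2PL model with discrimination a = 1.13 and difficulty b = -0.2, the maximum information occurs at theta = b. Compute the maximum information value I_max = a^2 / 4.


For 2PL, max info at theta = b = -0.2
I_max = a^2 / 4 = 1.13^2 / 4
= 1.2769 / 4
I_max = 0.3192

0.3192


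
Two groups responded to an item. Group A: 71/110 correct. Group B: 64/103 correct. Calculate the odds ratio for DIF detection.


Odds_A = 71/39 = 1.8205
Odds_B = 64/39 = 1.641
OR = Odds_A / Odds_B = 1.8205 / 1.641
Exactly, OR = (71 * 39) / (39 * 64) = 2769 / 2496
OR = 1.1094

1.1094


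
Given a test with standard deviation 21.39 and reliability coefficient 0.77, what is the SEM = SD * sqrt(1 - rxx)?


SEM = SD * sqrt(1 - rxx)
SEM = 21.39 * sqrt(1 - 0.77)
SEM = 21.39 * sqrt(0.23) = 21.39 * 0.479583
SEM = 10.2583

10.2583


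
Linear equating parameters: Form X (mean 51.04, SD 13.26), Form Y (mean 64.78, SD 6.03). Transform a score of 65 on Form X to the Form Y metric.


slope = SD_Y / SD_X = 6.03 / 13.26 ~ 0.4548
intercept = mean_Y - slope * mean_X = 64.78 - (6.03 / 13.26) * 51.04 ~ 41.5695
Y = slope * X + intercept. To avoid rounding drift from the rounded slope/intercept, evaluate the equivalent form Y = mean_Y + SD_Y * (X - mean_X) / SD_X at full precision:
Y = 64.78 + 6.03 * (65 - 51.04) / 13.26
Y = 64.78 + 6.03 * 13.96 / 13.26
Y = 64.78 + 84.1788 / 13.26
Y = 64.78 + 6.3483
Y = 71.1283

71.1283


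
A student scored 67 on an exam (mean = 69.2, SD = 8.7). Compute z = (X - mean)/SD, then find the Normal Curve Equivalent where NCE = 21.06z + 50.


z = (X - mean) / SD = (67 - 69.2) / 8.7
z = -2.2 / 8.7
z = -0.2529
NCE = NCE = 21.06z + 50
Carry z at full precision (z = -2.2 / 8.7) into the conversion:
NCE = 21.06 * (-2.2 / 8.7) + 50 = -46.332 / 8.7 + 50
NCE = -5.3255 + 50
NCE = 44.6745

44.6745


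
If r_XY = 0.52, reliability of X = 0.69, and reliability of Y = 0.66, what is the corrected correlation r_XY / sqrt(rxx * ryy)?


r_corrected = rxy / sqrt(rxx * ryy)
= 0.52 / sqrt(0.69 * 0.66)
= 0.52 / sqrt(0.4554)
= 0.52 / 0.674833
r_corrected = 0.7706

0.7706


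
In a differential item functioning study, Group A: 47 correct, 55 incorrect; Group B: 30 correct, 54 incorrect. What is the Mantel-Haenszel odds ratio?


Odds_A = 47/55 = 0.8545
Odds_B = 30/54 = 0.5556
OR = Odds_A / Odds_B = 0.8545 / 0.5556
Exactly, OR = (47 * 54) / (55 * 30) = 2538 / 1650
OR = 1.5382

1.5382


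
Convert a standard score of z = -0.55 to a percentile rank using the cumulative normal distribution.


CDF(z) = 0.5 * (1 + erf(z/sqrt(2)))
erf(-0.3889) = -0.4177
CDF = 0.2912
Percentile rank = 0.2912 * 100 = 29.12

29.12


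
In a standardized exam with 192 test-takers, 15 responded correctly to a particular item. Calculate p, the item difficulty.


Item difficulty p = number correct / total examinees
p = 15 / 192
p = 0.0781

0.0781


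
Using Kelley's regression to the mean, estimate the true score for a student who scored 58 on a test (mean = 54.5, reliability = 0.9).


T_est = rxx * X + (1 - rxx) * mean
T_est = 0.9 * 58 + 0.1 * 54.5
T_est = 52.2 + 5.45
T_est = 57.65

57.65


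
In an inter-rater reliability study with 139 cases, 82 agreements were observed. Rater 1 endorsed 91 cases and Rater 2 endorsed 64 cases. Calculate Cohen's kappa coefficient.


P_o = 82/139 = 0.589928
P_e = (91*64 + 48*75) / 19321 = 0.487759
kappa = (P_o - P_e) / (1 - P_e)
kappa = (0.589928 - 0.487759) / (1 - 0.487759)
kappa = 0.1995

0.1995


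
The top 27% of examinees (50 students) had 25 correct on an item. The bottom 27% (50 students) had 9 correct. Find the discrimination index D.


p_upper = 25/50 = 0.5
p_lower = 9/50 = 0.18
D = 0.5 - 0.18 = 0.32

0.32


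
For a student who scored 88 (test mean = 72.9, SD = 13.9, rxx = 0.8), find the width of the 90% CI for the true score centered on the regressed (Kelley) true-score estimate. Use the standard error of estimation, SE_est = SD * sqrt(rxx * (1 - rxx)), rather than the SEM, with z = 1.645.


True score estimate = 0.8*88 + 0.2*72.9 = 84.98
SE_est = SD * sqrt(rxx * (1 - rxx)) = 13.9 * sqrt(0.8 * 0.2) = 13.9 * sqrt(0.16) = 5.56
CI = T_est +/- z * SE_est, so width = 2 * z * SE_est = 2 * 1.645 * 5.56
Width = 18.2924

18.2924


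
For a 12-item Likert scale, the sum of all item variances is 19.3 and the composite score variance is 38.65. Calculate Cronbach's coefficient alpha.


alpha = (k/(k-1)) * (1 - sum(si^2)/s_total^2)
= (12/11) * (1 - 19.3/38.65)
alpha = 0.5462

0.5462


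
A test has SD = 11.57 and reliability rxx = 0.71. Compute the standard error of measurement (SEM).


SEM = SD * sqrt(1 - rxx)
SEM = 11.57 * sqrt(1 - 0.71)
SEM = 11.57 * sqrt(0.29) = 11.57 * 0.538516
SEM = 6.2306

6.2306


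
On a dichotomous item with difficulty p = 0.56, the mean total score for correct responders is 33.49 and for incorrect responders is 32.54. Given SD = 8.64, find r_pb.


q = 1 - p = 0.44
rpb = ((M1 - M0) / SD) * sqrt(p * q)
rpb = ((33.49 - 32.54) / 8.64) * sqrt(0.56 * 0.44)
rpb = 0.0546

0.0546


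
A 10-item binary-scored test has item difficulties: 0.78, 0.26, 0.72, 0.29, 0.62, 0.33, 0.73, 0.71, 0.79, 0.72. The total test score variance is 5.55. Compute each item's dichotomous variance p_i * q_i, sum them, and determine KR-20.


For each item, compute p_i * q_i:
  Item 1: 0.78 * 0.22 = 0.1716
  Item 2: 0.26 * 0.74 = 0.1924
  Item 3: 0.72 * 0.28 = 0.2016
  Item 4: 0.29 * 0.71 = 0.2059
  Item 5: 0.62 * 0.38 = 0.2356
  Item 6: 0.33 * 0.67 = 0.2211
  Item 7: 0.73 * 0.27 = 0.1971
  Item 8: 0.71 * 0.29 = 0.2059
  Item 9: 0.79 * 0.21 = 0.1659
  Item 10: 0.72 * 0.28 = 0.2016
Sum(p_i * q_i) = 0.1716 + 0.1924 + 0.2016 + 0.2059 + 0.2356 + 0.2211 + 0.1971 + 0.2059 + 0.1659 + 0.2016 = 1.9987
KR-20 = (k/(k-1)) * (1 - Sum(p_i*q_i) / Var_total)
= (10/9) * (1 - 1.9987/5.55)
= 1.1111 * 0.6399
KR-20 = 0.711

0.711


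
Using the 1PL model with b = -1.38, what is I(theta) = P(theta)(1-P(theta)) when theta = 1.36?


P = 1/(1+exp(-(1.36--1.38))) = 0.9393
I = P*(1-P) = 0.9393 * 0.0607
I = 0.057

0.057


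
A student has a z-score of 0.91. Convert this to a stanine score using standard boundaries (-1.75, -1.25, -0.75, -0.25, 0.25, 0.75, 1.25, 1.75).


Stanine boundaries: [-1.75, -1.25, -0.75, -0.25, 0.25, 0.75, 1.25, 1.75]
z = 0.91
Check each boundary:
  z >= -1.75 -> could be stanine 2
  z >= -1.25 -> could be stanine 3
  z >= -0.75 -> could be stanine 4
  z >= -0.25 -> could be stanine 5
  z >= 0.25 -> could be stanine 6
  z >= 0.75 -> could be stanine 7
  z < 1.25
  z < 1.75
Highest qualifying boundary gives stanine = 7

7


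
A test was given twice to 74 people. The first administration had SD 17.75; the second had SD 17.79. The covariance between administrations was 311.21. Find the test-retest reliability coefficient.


r = cov(X,Y) / (SD_X * SD_Y)
r = 311.21 / (17.75 * 17.79)
r = 311.21 / 315.7725
r = 0.9856

0.9856


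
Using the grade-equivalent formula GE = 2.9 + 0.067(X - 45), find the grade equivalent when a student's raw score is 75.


raw - median = 75 - 45 = 30
slope * diff = 0.067 * 30 = 2.01
GE = 2.9 + 2.01
GE = 4.91

4.91


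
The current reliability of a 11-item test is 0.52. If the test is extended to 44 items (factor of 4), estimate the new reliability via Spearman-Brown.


r_new = (n * rxx) / (1 + (n-1) * rxx)
r_new = (4 * 0.52) / (1 + 3 * 0.52)
r_new = 2.08 / 2.56
r_new = 0.8125

0.8125


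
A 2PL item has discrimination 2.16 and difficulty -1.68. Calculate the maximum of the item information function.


For 2PL, max info at theta = b = -1.68
I_max = a^2 / 4 = 2.16^2 / 4
= 4.6656 / 4
I_max = 1.1664

1.1664


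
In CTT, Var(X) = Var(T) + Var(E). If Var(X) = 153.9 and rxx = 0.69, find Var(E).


var_true = rxx * var_obs = 0.69 * 153.9 = 106.191
var_error = var_obs - var_true
var_error = 153.9 - 106.191
var_error = 47.709

47.709


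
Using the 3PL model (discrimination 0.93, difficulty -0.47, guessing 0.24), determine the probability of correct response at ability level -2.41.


logit = 0.93*(-2.41 - -0.47) = -1.8042
P* = 1/(1 + exp(--1.8042)) = 0.1413
P = 0.24 + (1 - 0.24) * 0.1413
P = 0.3474

0.3474


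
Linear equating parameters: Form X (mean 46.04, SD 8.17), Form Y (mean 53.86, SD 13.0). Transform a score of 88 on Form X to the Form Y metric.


slope = SD_Y / SD_X = 13.0 / 8.17 ~ 1.5912
intercept = mean_Y - slope * mean_X = 53.86 - (13.0 / 8.17) * 46.04 ~ -19.3983
Y = slope * X + intercept. To avoid rounding drift from the rounded slope/intercept, evaluate the equivalent form Y = mean_Y + SD_Y * (X - mean_X) / SD_X at full precision:
Y = 53.86 + 13.0 * (88 - 46.04) / 8.17
Y = 53.86 + 13.0 * 41.96 / 8.17
Y = 53.86 + 545.48 / 8.17
Y = 53.86 + 66.7662
Y = 120.6262

120.6262


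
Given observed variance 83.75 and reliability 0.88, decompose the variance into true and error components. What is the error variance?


var_true = rxx * var_obs = 0.88 * 83.75 = 73.7
var_error = var_obs - var_true
var_error = 83.75 - 73.7
var_error = 10.05

10.05


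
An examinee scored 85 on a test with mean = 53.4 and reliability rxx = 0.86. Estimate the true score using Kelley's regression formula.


T_est = rxx * X + (1 - rxx) * mean
T_est = 0.86 * 85 + 0.14 * 53.4
T_est = 73.1 + 7.476
T_est = 80.576

80.576


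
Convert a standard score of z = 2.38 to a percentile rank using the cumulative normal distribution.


CDF(z) = 0.5 * (1 + erf(z/sqrt(2)))
erf(1.6829) = 0.9827
CDF = 0.9913
Percentile rank = 0.9913 * 100 = 99.13

99.13


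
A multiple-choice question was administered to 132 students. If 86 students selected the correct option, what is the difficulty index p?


Item difficulty p = number correct / total examinees
p = 86 / 132
p = 0.6515

0.6515


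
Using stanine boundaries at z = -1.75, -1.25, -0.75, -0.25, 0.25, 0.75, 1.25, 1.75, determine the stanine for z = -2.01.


Stanine boundaries: [-1.75, -1.25, -0.75, -0.25, 0.25, 0.75, 1.25, 1.75]
z = -2.01
Check each boundary:
  z < -1.75
  z < -1.25
  z < -0.75
  z < -0.25
  z < 0.25
  z < 0.75
  z < 1.25
  z < 1.75
Highest qualifying boundary gives stanine = 1

1


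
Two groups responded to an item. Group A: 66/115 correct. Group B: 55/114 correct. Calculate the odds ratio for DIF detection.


Odds_A = 66/49 = 1.3469
Odds_B = 55/59 = 0.9322
OR = Odds_A / Odds_B = 1.3469 / 0.9322
Exactly, OR = (66 * 59) / (49 * 55) = 3894 / 2695
OR = 1.4449

1.4449


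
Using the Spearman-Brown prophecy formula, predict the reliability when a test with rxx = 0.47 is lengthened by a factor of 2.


r_new = (n * rxx) / (1 + (n-1) * rxx)
r_new = (2 * 0.47) / (1 + 1 * 0.47)
r_new = 0.94 / 1.47
r_new = 0.6395

0.6395


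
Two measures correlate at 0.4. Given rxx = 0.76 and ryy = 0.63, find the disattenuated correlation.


r_corrected = rxy / sqrt(rxx * ryy)
= 0.4 / sqrt(0.76 * 0.63)
= 0.4 / sqrt(0.4788)
= 0.4 / 0.691954
r_corrected = 0.5781

0.5781


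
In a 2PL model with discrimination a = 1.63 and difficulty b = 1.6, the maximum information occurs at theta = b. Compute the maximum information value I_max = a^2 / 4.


For 2PL, max info at theta = b = 1.6
I_max = a^2 / 4 = 1.63^2 / 4
= 2.6569 / 4
I_max = 0.6642

0.6642


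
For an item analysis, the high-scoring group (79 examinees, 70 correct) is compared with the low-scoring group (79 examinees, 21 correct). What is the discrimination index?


p_upper = 70/79 = 0.8861
p_lower = 21/79 = 0.2658
D = 0.8861 - 0.2658 = 0.6203

0.6203


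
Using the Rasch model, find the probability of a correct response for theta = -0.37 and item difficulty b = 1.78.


theta - b = -0.37 - 1.78 = -2.15
exp(-(theta - b)) = exp(2.15) = 8.5849
P = 1 / (1 + 8.5849)
P = 0.1043

0.1043


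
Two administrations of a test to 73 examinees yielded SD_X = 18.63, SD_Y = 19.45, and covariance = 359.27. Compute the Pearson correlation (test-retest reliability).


r = cov(X,Y) / (SD_X * SD_Y)
r = 359.27 / (18.63 * 19.45)
r = 359.27 / 362.3535
r = 0.9915

0.9915


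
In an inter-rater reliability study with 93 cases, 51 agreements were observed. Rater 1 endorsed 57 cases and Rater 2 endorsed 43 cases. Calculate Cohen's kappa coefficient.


P_o = 51/93 = 0.548387
P_e = (57*43 + 36*50) / 8649 = 0.491502
kappa = (P_o - P_e) / (1 - P_e)
kappa = (0.548387 - 0.491502) / (1 - 0.491502)
kappa = 0.1119

0.1119


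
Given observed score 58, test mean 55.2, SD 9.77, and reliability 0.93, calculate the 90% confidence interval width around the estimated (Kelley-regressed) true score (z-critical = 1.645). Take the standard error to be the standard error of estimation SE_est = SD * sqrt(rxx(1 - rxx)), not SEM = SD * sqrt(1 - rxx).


True score estimate = 0.93*58 + 0.07*55.2 = 57.804
SE_est = SD * sqrt(rxx * (1 - rxx)) = 9.77 * sqrt(0.93 * 0.07) = 9.77 * sqrt(0.0651) = 2.492786
CI = T_est +/- z * SE_est, so width = 2 * z * SE_est = 2 * 1.645 * 2.492786
Width = 8.2013

8.2013


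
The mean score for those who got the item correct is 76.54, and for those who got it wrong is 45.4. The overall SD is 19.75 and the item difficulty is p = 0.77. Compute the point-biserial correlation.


q = 1 - p = 0.23
rpb = ((M1 - M0) / SD) * sqrt(p * q)
rpb = ((76.54 - 45.4) / 19.75) * sqrt(0.77 * 0.23)
rpb = 0.6635

0.6635


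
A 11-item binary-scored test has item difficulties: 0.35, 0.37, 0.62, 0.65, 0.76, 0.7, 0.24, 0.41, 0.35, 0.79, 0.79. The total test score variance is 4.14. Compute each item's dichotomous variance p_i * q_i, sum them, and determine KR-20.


For each item, compute p_i * q_i:
  Item 1: 0.35 * 0.65 = 0.2275
  Item 2: 0.37 * 0.63 = 0.2331
  Item 3: 0.62 * 0.38 = 0.2356
  Item 4: 0.65 * 0.35 = 0.2275
  Item 5: 0.76 * 0.24 = 0.1824
  Item 6: 0.7 * 0.3 = 0.21
  Item 7: 0.24 * 0.76 = 0.1824
  Item 8: 0.41 * 0.59 = 0.2419
  Item 9: 0.35 * 0.65 = 0.2275
  Item 10: 0.79 * 0.21 = 0.1659
  Item 11: 0.79 * 0.21 = 0.1659
Sum(p_i * q_i) = 0.2275 + 0.2331 + 0.2356 + 0.2275 + 0.1824 + 0.21 + 0.1824 + 0.2419 + 0.2275 + 0.1659 + 0.1659 = 2.2997
KR-20 = (k/(k-1)) * (1 - Sum(p_i*q_i) / Var_total)
= (11/10) * (1 - 2.2997/4.14)
= 1.1 * 0.4445
KR-20 = 0.489

0.489


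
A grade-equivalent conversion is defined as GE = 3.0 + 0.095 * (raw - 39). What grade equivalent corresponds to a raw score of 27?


raw - median = 27 - 39 = -12
slope * diff = 0.095 * -12 = -1.14
GE = 3.0 + -1.14
GE = 1.86

1.86


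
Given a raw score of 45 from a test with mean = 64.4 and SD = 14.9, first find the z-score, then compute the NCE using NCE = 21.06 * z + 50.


z = (X - mean) / SD = (45 - 64.4) / 14.9
z = -19.4 / 14.9
z = -1.302
NCE = NCE = 21.06z + 50
Carry z at full precision (z = -19.4 / 14.9) into the conversion:
NCE = 21.06 * (-19.4 / 14.9) + 50 = -408.564 / 14.9 + 50
NCE = -27.4204 + 50
NCE = 22.5796

22.5796


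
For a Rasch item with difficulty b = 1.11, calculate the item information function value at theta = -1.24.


P = 1/(1+exp(-(-1.24-1.11))) = 0.0871
I = P*(1-P) = 0.0871 * 0.9129
I = 0.0795

0.0795


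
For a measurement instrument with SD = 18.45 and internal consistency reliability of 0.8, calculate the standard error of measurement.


SEM = SD * sqrt(1 - rxx)
SEM = 18.45 * sqrt(1 - 0.8)
SEM = 18.45 * sqrt(0.2) = 18.45 * 0.447214
SEM = 8.2511

8.2511


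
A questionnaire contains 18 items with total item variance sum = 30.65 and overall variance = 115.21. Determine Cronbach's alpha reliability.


alpha = (k/(k-1)) * (1 - sum(si^2)/s_total^2)
= (18/17) * (1 - 30.65/115.21)
alpha = 0.7771

0.7771


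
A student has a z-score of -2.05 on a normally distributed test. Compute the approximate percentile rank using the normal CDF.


CDF(z) = 0.5 * (1 + erf(z/sqrt(2)))
erf(-1.4496) = -0.9596
CDF = 0.0202
Percentile rank = 0.0202 * 100 = 2.02

2.02


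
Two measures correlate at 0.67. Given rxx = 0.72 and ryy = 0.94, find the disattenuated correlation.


r_corrected = rxy / sqrt(rxx * ryy)
= 0.67 / sqrt(0.72 * 0.94)
= 0.67 / sqrt(0.6768)
= 0.67 / 0.822679
r_corrected = 0.8144

0.8144


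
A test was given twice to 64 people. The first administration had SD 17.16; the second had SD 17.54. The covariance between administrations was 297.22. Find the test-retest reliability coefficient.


r = cov(X,Y) / (SD_X * SD_Y)
r = 297.22 / (17.16 * 17.54)
r = 297.22 / 300.9864
r = 0.9875

0.9875


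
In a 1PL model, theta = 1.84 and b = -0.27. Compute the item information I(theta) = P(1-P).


P = 1/(1+exp(-(1.84--0.27))) = 0.8919
I = P*(1-P) = 0.8919 * 0.1081
I = 0.0964

0.0964


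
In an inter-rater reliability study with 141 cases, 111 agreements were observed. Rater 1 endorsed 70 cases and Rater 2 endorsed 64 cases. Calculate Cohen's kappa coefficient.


P_o = 111/141 = 0.787234
P_e = (70*64 + 71*77) / 19881 = 0.500327
kappa = (P_o - P_e) / (1 - P_e)
kappa = (0.787234 - 0.500327) / (1 - 0.500327)
kappa = 0.5742

0.5742


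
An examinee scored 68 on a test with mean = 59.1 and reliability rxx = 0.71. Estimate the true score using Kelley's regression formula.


T_est = rxx * X + (1 - rxx) * mean
T_est = 0.71 * 68 + 0.29 * 59.1
T_est = 48.28 + 17.139
T_est = 65.419

65.419


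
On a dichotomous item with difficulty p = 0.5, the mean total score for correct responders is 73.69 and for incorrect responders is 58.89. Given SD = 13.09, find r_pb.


q = 1 - p = 0.5
rpb = ((M1 - M0) / SD) * sqrt(p * q)
rpb = ((73.69 - 58.89) / 13.09) * sqrt(0.5 * 0.5)
rpb = 0.5653

0.5653


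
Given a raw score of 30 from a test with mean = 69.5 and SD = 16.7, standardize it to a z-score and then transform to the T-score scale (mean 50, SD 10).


z = (X - mean) / SD = (30 - 69.5) / 16.7
z = -39.5 / 16.7
z = -2.3653
T-score = T = 50 + 10z
Carry z at full precision (z = -39.5 / 16.7) into the conversion:
T-score = 50 + 10 * (-39.5 / 16.7) = 50 + -395 / 16.7
T-score = 50 + -23.6527
T-score = 26.3473

26.3473


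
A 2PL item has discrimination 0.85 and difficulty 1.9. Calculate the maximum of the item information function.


For 2PL, max info at theta = b = 1.9
I_max = a^2 / 4 = 0.85^2 / 4
= 0.7225 / 4
I_max = 0.1806

0.1806


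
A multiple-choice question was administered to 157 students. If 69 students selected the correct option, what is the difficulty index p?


Item difficulty p = number correct / total examinees
p = 69 / 157
p = 0.4395

0.4395


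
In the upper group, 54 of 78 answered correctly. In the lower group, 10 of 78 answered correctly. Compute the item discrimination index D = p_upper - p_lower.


p_upper = 54/78 = 0.6923
p_lower = 10/78 = 0.1282
D = 0.6923 - 0.1282 = 0.5641

0.5641


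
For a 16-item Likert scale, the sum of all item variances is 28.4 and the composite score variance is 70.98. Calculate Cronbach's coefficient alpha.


alpha = (k/(k-1)) * (1 - sum(si^2)/s_total^2)
= (16/15) * (1 - 28.4/70.98)
alpha = 0.6399

0.6399


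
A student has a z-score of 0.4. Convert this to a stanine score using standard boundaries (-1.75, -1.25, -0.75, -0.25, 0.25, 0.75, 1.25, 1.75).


Stanine boundaries: [-1.75, -1.25, -0.75, -0.25, 0.25, 0.75, 1.25, 1.75]
z = 0.4
Check each boundary:
  z >= -1.75 -> could be stanine 2
  z >= -1.25 -> could be stanine 3
  z >= -0.75 -> could be stanine 4
  z >= -0.25 -> could be stanine 5
  z >= 0.25 -> could be stanine 6
  z < 0.75
  z < 1.25
  z < 1.75
Highest qualifying boundary gives stanine = 6

6


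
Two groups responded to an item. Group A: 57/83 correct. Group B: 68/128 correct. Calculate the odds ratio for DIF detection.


Odds_A = 57/26 = 2.1923
Odds_B = 68/60 = 1.1333
OR = Odds_A / Odds_B = 2.1923 / 1.1333
Exactly, OR = (57 * 60) / (26 * 68) = 3420 / 1768
OR = 1.9344

1.9344


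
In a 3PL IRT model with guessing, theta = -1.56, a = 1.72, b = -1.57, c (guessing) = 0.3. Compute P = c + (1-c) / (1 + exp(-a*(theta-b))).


logit = 1.72*(-1.56 - -1.57) = 0.0172
P* = 1/(1 + exp(-0.0172)) = 0.5043
P = 0.3 + (1 - 0.3) * 0.5043
P = 0.653

0.653


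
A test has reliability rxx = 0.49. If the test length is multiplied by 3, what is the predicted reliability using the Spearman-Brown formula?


r_new = (n * rxx) / (1 + (n-1) * rxx)
r_new = (3 * 0.49) / (1 + 2 * 0.49)
r_new = 1.47 / 1.98
r_new = 0.7424

0.7424


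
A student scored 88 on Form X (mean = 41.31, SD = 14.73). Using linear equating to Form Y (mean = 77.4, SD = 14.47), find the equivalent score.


slope = SD_Y / SD_X = 14.47 / 14.73 ~ 0.9823
intercept = mean_Y - slope * mean_X = 77.4 - (14.47 / 14.73) * 41.31 ~ 36.8192
Y = slope * X + intercept. To avoid rounding drift from the rounded slope/intercept, evaluate the equivalent form Y = mean_Y + SD_Y * (X - mean_X) / SD_X at full precision:
Y = 77.4 + 14.47 * (88 - 41.31) / 14.73
Y = 77.4 + 14.47 * 46.69 / 14.73
Y = 77.4 + 675.6043 / 14.73
Y = 77.4 + 45.8659
Y = 123.2659

123.2659


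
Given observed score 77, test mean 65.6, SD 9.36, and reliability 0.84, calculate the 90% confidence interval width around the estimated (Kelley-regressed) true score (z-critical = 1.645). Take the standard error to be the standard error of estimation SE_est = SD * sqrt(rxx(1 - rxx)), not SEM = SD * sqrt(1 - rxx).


True score estimate = 0.84*77 + 0.16*65.6 = 75.176
SE_est = SD * sqrt(rxx * (1 - rxx)) = 9.36 * sqrt(0.84 * 0.16) = 9.36 * sqrt(0.1344) = 3.431433
CI = T_est +/- z * SE_est, so width = 2 * z * SE_est = 2 * 1.645 * 3.431433
Width = 11.2894

11.2894


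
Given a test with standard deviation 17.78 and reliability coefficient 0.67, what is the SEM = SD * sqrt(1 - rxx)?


SEM = SD * sqrt(1 - rxx)
SEM = 17.78 * sqrt(1 - 0.67)
SEM = 17.78 * sqrt(0.33) = 17.78 * 0.574456
SEM = 10.2138

10.2138


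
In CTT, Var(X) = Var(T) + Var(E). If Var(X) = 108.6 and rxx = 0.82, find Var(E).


var_true = rxx * var_obs = 0.82 * 108.6 = 89.052
var_error = var_obs - var_true
var_error = 108.6 - 89.052
var_error = 19.548

19.548


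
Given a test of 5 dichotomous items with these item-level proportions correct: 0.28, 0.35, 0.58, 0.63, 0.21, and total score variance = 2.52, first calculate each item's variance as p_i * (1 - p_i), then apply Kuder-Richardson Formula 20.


For each item, compute p_i * q_i:
  Item 1: 0.28 * 0.72 = 0.2016
  Item 2: 0.35 * 0.65 = 0.2275
  Item 3: 0.58 * 0.42 = 0.2436
  Item 4: 0.63 * 0.37 = 0.2331
  Item 5: 0.21 * 0.79 = 0.1659
Sum(p_i * q_i) = 0.2016 + 0.2275 + 0.2436 + 0.2331 + 0.1659 = 1.0717
KR-20 = (k/(k-1)) * (1 - Sum(p_i*q_i) / Var_total)
= (5/4) * (1 - 1.0717/2.52)
= 1.25 * 0.5747
KR-20 = 0.7184

0.7184


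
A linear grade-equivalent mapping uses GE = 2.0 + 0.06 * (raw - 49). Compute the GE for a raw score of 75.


raw - median = 75 - 49 = 26
slope * diff = 0.06 * 26 = 1.56
GE = 2.0 + 1.56
GE = 3.56

3.56


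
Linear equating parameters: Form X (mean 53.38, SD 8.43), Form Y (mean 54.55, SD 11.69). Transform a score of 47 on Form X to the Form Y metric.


slope = SD_Y / SD_X = 11.69 / 8.43 ~ 1.3867
intercept = mean_Y - slope * mean_X = 54.55 - (11.69 / 8.43) * 53.38 ~ -19.4728
Y = slope * X + intercept. To avoid rounding drift from the rounded slope/intercept, evaluate the equivalent form Y = mean_Y + SD_Y * (X - mean_X) / SD_X at full precision:
Y = 54.55 + 11.69 * (47 - 53.38) / 8.43
Y = 54.55 - 11.69 * 6.38 / 8.43
Y = 54.55 - 74.5822 / 8.43
Y = 54.55 - 8.8472
Y = 45.7028

45.7028


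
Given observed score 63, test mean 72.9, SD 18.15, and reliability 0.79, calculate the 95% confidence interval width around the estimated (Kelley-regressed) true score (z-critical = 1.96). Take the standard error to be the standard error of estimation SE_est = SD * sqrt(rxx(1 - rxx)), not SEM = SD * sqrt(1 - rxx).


True score estimate = 0.79*63 + 0.21*72.9 = 65.079
SE_est = SD * sqrt(rxx * (1 - rxx)) = 18.15 * sqrt(0.79 * 0.21) = 18.15 * sqrt(0.1659) = 7.392645
CI = T_est +/- z * SE_est, so width = 2 * z * SE_est = 2 * 1.96 * 7.392645
Width = 28.9792

28.9792


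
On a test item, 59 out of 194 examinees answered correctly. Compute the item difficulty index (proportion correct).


Item difficulty p = number correct / total examinees
p = 59 / 194
p = 0.3041

0.3041


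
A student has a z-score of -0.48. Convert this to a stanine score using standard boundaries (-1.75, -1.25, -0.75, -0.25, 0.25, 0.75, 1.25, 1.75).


Stanine boundaries: [-1.75, -1.25, -0.75, -0.25, 0.25, 0.75, 1.25, 1.75]
z = -0.48
Check each boundary:
  z >= -1.75 -> could be stanine 2
  z >= -1.25 -> could be stanine 3
  z >= -0.75 -> could be stanine 4
  z < -0.25
  z < 0.25
  z < 0.75
  z < 1.25
  z < 1.75
Highest qualifying boundary gives stanine = 4

4


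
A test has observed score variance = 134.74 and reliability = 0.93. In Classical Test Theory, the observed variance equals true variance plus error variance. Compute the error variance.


var_true = rxx * var_obs = 0.93 * 134.74 = 125.3082
var_error = var_obs - var_true
var_error = 134.74 - 125.3082
var_error = 9.4318

9.4318


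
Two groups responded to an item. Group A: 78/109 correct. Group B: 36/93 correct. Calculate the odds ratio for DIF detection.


Odds_A = 78/31 = 2.5161
Odds_B = 36/57 = 0.6316
OR = Odds_A / Odds_B = 2.5161 / 0.6316
Exactly, OR = (78 * 57) / (31 * 36) = 4446 / 1116
OR = 3.9839

3.9839


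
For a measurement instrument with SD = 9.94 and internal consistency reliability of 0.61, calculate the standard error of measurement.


SEM = SD * sqrt(1 - rxx)
SEM = 9.94 * sqrt(1 - 0.61)
SEM = 9.94 * sqrt(0.39) = 9.94 * 0.6245
SEM = 6.2075

6.2075


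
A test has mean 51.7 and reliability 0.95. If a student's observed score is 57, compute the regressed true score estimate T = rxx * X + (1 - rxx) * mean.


T_est = rxx * X + (1 - rxx) * mean
T_est = 0.95 * 57 + 0.05 * 51.7
T_est = 54.15 + 2.585
T_est = 56.735

56.735


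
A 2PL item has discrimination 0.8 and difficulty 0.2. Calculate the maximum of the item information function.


For 2PL, max info at theta = b = 0.2
I_max = a^2 / 4 = 0.8^2 / 4
= 0.64 / 4
I_max = 0.16

0.16


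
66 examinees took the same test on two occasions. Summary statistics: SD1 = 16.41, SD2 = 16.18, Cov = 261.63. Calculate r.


r = cov(X,Y) / (SD_X * SD_Y)
r = 261.63 / (16.41 * 16.18)
r = 261.63 / 265.5138
r = 0.9854

0.9854


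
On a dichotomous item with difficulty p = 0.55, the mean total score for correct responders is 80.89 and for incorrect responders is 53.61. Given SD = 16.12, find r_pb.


q = 1 - p = 0.45
rpb = ((M1 - M0) / SD) * sqrt(p * q)
rpb = ((80.89 - 53.61) / 16.12) * sqrt(0.55 * 0.45)
rpb = 0.8419

0.8419


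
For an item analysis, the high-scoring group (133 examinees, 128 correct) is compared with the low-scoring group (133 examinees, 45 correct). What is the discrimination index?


p_upper = 128/133 = 0.9624
p_lower = 45/133 = 0.3383
D = 0.9624 - 0.3383 = 0.6241

0.6241


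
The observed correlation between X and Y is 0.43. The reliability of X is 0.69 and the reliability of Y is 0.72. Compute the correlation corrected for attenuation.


r_corrected = rxy / sqrt(rxx * ryy)
= 0.43 / sqrt(0.69 * 0.72)
= 0.43 / sqrt(0.4968)
= 0.43 / 0.70484
r_corrected = 0.6101

0.6101


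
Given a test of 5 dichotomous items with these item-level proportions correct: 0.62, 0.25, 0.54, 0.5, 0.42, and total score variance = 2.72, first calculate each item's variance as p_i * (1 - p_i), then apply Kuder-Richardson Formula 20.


For each item, compute p_i * q_i:
  Item 1: 0.62 * 0.38 = 0.2356
  Item 2: 0.25 * 0.75 = 0.1875
  Item 3: 0.54 * 0.46 = 0.2484
  Item 4: 0.5 * 0.5 = 0.25
  Item 5: 0.42 * 0.58 = 0.2436
Sum(p_i * q_i) = 0.2356 + 0.1875 + 0.2484 + 0.25 + 0.2436 = 1.1651
KR-20 = (k/(k-1)) * (1 - Sum(p_i*q_i) / Var_total)
= (5/4) * (1 - 1.1651/2.72)
= 1.25 * 0.5717
KR-20 = 0.7146

0.7146


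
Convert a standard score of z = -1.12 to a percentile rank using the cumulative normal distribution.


CDF(z) = 0.5 * (1 + erf(z/sqrt(2)))
erf(-0.792) = -0.7373
CDF = 0.1314
Percentile rank = 0.1314 * 100 = 13.14

13.14


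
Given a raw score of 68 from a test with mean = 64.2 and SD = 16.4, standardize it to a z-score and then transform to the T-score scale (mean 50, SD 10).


z = (X - mean) / SD = (68 - 64.2) / 16.4
z = 3.8 / 16.4
z = 0.2317
T-score = T = 50 + 10z
Carry z at full precision (z = 3.8 / 16.4) into the conversion:
T-score = 50 + 10 * (3.8 / 16.4) = 50 + 38 / 16.4
T-score = 50 + 2.3171
T-score = 52.3171

52.3171


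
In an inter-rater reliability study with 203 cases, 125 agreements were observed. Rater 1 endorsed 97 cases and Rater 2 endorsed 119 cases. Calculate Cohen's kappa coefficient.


P_o = 125/203 = 0.615764
P_e = (97*119 + 106*84) / 41209 = 0.496178
kappa = (P_o - P_e) / (1 - P_e)
kappa = (0.615764 - 0.496178) / (1 - 0.496178)
kappa = 0.2374

0.2374


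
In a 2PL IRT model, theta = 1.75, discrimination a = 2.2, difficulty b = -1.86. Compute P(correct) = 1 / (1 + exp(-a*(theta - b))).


a*(theta - b) = 2.2 * (1.75 - -1.86) = 7.942
exp(-7.942) = 0.0004
P = 1 / (1 + 0.0004)
P = 0.9996

0.9996


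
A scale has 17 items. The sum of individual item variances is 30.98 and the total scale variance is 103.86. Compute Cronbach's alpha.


alpha = (k/(k-1)) * (1 - sum(si^2)/s_total^2)
= (17/16) * (1 - 30.98/103.86)
alpha = 0.7456

0.7456


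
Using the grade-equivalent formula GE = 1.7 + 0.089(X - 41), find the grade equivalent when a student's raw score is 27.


raw - median = 27 - 41 = -14
slope * diff = 0.089 * -14 = -1.246
GE = 1.7 + -1.246
GE = 0.454

0.454


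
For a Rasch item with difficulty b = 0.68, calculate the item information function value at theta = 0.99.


P = 1/(1+exp(-(0.99-0.68))) = 0.5769
I = P*(1-P) = 0.5769 * 0.4231
I = 0.2441

0.2441


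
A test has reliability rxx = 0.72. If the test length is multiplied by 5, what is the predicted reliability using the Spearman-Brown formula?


r_new = (n * rxx) / (1 + (n-1) * rxx)
r_new = (5 * 0.72) / (1 + 4 * 0.72)
r_new = 3.6 / 3.88
r_new = 0.9278

0.9278


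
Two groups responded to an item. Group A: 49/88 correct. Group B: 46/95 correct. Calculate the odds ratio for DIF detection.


Odds_A = 49/39 = 1.2564
Odds_B = 46/49 = 0.9388
OR = Odds_A / Odds_B = 1.2564 / 0.9388
Exactly, OR = (49 * 49) / (39 * 46) = 2401 / 1794
OR = 1.3384

1.3384
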